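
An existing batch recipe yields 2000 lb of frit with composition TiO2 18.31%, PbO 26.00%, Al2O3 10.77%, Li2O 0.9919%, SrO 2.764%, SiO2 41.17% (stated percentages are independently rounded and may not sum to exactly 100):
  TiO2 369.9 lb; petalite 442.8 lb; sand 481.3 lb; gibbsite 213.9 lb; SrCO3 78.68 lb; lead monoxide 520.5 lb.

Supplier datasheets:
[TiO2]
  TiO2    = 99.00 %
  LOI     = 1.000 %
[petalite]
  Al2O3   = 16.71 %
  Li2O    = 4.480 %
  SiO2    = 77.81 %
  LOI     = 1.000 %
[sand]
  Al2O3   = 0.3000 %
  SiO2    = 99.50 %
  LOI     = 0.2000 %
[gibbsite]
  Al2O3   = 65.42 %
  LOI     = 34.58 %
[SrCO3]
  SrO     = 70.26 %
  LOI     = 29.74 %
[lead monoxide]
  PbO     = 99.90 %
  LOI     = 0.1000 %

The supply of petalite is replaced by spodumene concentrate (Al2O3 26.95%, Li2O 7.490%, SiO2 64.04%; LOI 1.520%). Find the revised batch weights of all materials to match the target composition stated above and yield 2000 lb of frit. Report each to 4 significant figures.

Mid-chain values appear, with 4-significant-figure rounding, alongside each step. Every computation runs at full precision at every stage. A single rounding completes each reported number; all derived quantities (yield, ignition loss, the totals, the six compositions, glass mass) are recomputed at exact precision from the batch weights at 2000 lb of glass, as set out in problem or answer.
Per-oxide target masses for 2000 lb frit:
  TiO2: 18.31% × 2000 = 366.2 lb
  PbO: 26.00% × 2000 = 520.0 lb
  Al2O3: 10.77% × 2000 = 215.4 lb
  Li2O: 0.9919% × 2000 = 19.84 lb
  SrO: 2.764% × 2000 = 55.28 lb
  SiO2: 41.17% × 2000 = 823.4 lb
Mass-balance tally per oxide working from each reported weight, against the basis in use (sum by sum, the targets are met net of answer rounding effects):
  TiO2: 369.9·0.9900 = 366.2 lb (target 366.2 lb)
  PbO: 520.5·0.9990 = 520.0 lb (target 520.0 lb)
  Al2O3: 264.9·0.2695 + 657.1·0.003000 + 217.1·0.6542 = 215.4 lb (target 215.4 lb)
  Li2O: 264.9·0.07490 = 19.84 lb (target 19.84 lb)
  SrO: 78.68·0.7026 = 55.28 lb (target 55.28 lb)
  SiO2: 264.9·0.6404 + 657.1·0.9950 = 823.5 lb (target 823.4 lb)
Glass-mass sanity pass: total batch − LOI = 2000 lb (the Σ of target masses is 2000 lb; against the stated basis, 2000 lb — differing by rounding only).
Adding the batch up: Σ batch = 2108 lb; loss to ignition Σ batch·LOI = 108.0 lb; yield, glass over the total, = 94.88%.

Revised batch per 2000 lb frit:
  TiO2: 369.9 lb
  spodumene concentrate: 264.9 lb
  sand: 657.1 lb
  gibbsite: 217.1 lb
  SrCO3: 78.68 lb
  lead monoxide: 520.5 lb
Total batch = 2108 lb; LOI loss = 108.0 lb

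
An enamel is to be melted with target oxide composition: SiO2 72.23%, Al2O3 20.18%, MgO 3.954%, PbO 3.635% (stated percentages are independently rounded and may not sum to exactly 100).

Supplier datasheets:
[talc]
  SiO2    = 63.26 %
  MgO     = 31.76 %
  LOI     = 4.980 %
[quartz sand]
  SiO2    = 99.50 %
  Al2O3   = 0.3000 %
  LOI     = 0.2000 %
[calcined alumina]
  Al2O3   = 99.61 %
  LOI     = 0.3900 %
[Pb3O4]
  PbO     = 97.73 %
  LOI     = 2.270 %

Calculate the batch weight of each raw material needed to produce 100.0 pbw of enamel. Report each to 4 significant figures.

Batch per 100.0 pbw enamel:
  talc: 12.45 pbw
  quartz sand: 64.68 pbw
  calcined alumina: 20.06 pbw
  Pb3O4: 3.719 pbw
Total batch = 100.9 pbw; LOI loss = 0.9120 pbw; yield = 99.10%

All arithmetic keeps full precision at every stage; in-progress results are displayed, with 4-significant-digit rounding, in the working. A single rounding completes every reported result; the derived quantities, including four oxide percentages, the totals, glass mass, yield, ignition loss, are carried starting from the weights at 100.0 pbw of glass in exact precision exactly as printed in the problem or answer text.
Oxide mass targets, per 100.0 pbw enamel:
  SiO2: 72.23% × 100.0 = 72.23 pbw
  Al2O3: 20.18% × 100.0 = 20.18 pbw
  MgO: 3.954% × 100.0 = 3.954 pbw
  PbO: 3.635% × 100.0 = 3.635 pbw
A balance pass over the oxides, using the reported weights, versus the basis set out (target by target, the sums agree inside rounding margins):
  SiO2: 12.45·0.6326 + 64.68·0.9950 = 72.23 pbw (target 72.23 pbw)
  Al2O3: 64.68·0.003000 + 20.06·0.9961 = 20.18 pbw (target 20.18 pbw)
  MgO: 12.45·0.3176 = 3.954 pbw (target 3.954 pbw)
  PbO: 3.719·0.9773 = 3.635 pbw (target 3.635 pbw)
Glass-mass bookkeeping: net batch after ignition = 100.0 pbw (targets for the oxides total 100.0 pbw; basis as stated: 100.0 pbw — differing by rounding only).
Summing the batch: Σ batch = 100.9 pbw; Σ batch·LOI gives LOI loss = 0.9120 pbw; glass ÷ batch gives a yield of 99.10%.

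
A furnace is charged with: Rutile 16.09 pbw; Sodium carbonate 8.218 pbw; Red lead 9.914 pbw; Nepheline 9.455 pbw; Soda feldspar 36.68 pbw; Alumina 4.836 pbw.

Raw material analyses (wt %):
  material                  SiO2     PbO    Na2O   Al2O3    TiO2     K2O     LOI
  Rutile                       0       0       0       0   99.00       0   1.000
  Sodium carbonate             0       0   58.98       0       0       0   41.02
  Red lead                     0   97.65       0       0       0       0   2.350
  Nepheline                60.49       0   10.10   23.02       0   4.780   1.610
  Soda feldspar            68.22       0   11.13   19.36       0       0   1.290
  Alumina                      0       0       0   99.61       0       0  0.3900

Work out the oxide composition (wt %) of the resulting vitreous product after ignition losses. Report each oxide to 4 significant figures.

Glass mass = 80.78 pbw (batch 85.19 − LOI 4.409).
Composition: SiO2 38.06%, PbO 11.98%, Na2O 12.24%, Al2O3 17.45%, TiO2 19.72%, K2O 0.5595%

Exact precision is maintained in every operation; working values are displayed, rounded to four significant digits, on the page. A single rounding produces every reported result; the derived quantities are rebuilt at full precision (six oxide percentages, ignition loss, totals, the yield, net glass mass) using the weight values per 80.78 pbw of glass, exactly as printed in question or answer.
Oxide masses out of the charge:
  SiO2: 9.455·0.6049 + 36.68·0.6822 = 30.74 pbw
  PbO: 9.914·0.9765 = 9.681 pbw
  Na2O: 8.218·0.5898 + 9.455·0.1010 + 36.68·0.1113 = 9.884 pbw
  Al2O3: 9.455·0.2302 + 36.68·0.1936 + 4.836·0.9961 = 14.09 pbw
  TiO2: 16.09·0.9900 = 15.93 pbw
  K2O: 9.455·0.04780 = 0.4519 pbw
LOI: 16.09·0.01000 + 8.218·0.4102 + 9.914·0.02350 + 9.455·0.01610 + 36.68·0.01290 + 4.836·0.003900 = 4.409 pbw
Glass = total batch minus LOI = 85.19 − 4.409 = 80.78 pbw (matching Σ of the oxides)
percent by weight: oxide/glass ×100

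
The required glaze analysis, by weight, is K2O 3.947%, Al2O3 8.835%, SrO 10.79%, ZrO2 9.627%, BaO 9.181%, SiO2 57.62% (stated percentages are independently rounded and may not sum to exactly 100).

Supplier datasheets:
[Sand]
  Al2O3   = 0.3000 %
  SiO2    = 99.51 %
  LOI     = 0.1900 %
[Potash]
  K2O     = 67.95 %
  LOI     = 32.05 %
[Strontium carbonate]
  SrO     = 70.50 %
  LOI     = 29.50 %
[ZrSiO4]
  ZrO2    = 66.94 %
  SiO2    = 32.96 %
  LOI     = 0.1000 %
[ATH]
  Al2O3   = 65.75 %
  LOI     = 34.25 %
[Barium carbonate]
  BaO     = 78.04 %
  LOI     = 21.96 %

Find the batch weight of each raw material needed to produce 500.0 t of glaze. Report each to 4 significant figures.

Intermediates are printed (rounded to 4 significant digits) within the worked lines; the whole derivation runs at exact precision through the solve. Each reported number takes exactly one rounding; all derived quantities (glass mass, totals, ignition loss, yield, six oxide percentages) are rebuilt in full float precision starting from the weights on 500.0 t of glass as written in the question or the answer.
Per-oxide target masses for 500.0 t glaze:
  K2O: 3.947% × 500.0 = 19.74 t
  Al2O3: 8.835% × 500.0 = 44.18 t
  SrO: 10.79% × 500.0 = 53.95 t
  ZrO2: 9.627% × 500.0 = 48.14 t
  BaO: 9.181% × 500.0 = 45.90 t
  SiO2: 57.62% × 500.0 = 288.1 t
Sums-versus-targets review using the reported weights, on the stated basis (summed amounts equal target values within answer rounding):
  K2O: 29.04·0.6795 = 19.73 t (target 19.74 t)
  Al2O3: 265.7·0.003000 + 65.97·0.6575 = 44.17 t (target 44.18 t)
  SrO: 76.52·0.7050 = 53.95 t (target 53.95 t)
  ZrO2: 71.91·0.6694 = 48.14 t (target 48.14 t)
  BaO: 58.82·0.7804 = 45.90 t (target 45.90 t)
  SiO2: 265.7·0.9951 + 71.91·0.3296 = 288.1 t (target 288.1 t)
Glass mass check: Σ batch − LOI loss = 500.0 t (the Σ of target masses is 500.0 t; stated basis 500.0 t — gaps are rounding artifacts).
Batch total: Σ batch = 568.0 t; LOI loss = Σ batch·LOI = 67.97 t; yield = glass ÷ total batch = 88.03%.

Batch per 500.0 t glaze:
  Sand: 265.7 t
  Potash: 29.04 t
  Strontium carbonate: 76.52 t
  ZrSiO4: 71.91 t
  ATH: 65.97 t
  Barium carbonate: 58.82 t
Total batch = 568.0 t; LOI loss = 67.97 t; yield = 88.03%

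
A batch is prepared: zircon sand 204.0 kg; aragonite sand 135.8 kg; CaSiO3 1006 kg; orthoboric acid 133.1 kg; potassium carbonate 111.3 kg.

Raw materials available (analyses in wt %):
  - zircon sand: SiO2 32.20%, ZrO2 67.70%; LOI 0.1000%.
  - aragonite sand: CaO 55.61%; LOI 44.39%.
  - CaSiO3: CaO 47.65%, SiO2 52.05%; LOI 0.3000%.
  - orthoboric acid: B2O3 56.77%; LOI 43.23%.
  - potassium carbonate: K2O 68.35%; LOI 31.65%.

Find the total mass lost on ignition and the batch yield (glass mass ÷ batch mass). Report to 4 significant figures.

LOI loss = 156.3 kg; glass = 1434 kg; yield = 90.17%

All internal work maintains full float precision through every step — the intermediate values are displayed, rounded to 4 significant figures, in the printout — each reported number is rounded once only; all derived quantities, which include ignition loss, glass mass, the totals, yield, the five compositions, are computed in full float precision, as written in either problem or answer, starting from the weights for 1434 kg of glass.
Material-by-material LOI:
  zircon sand: 204.0 × 0.001000 = 0.2040 kg
  aragonite sand: 135.8 × 0.4439 = 60.28 kg
  CaSiO3: 1006 × 0.003000 = 3.018 kg
  orthoboric acid: 133.1 × 0.4323 = 57.54 kg
  potassium carbonate: 111.3 × 0.3165 = 35.23 kg
Total LOI = 156.3 kg
Glass = batch − LOI = 1590 − 156.3 = 1434 kg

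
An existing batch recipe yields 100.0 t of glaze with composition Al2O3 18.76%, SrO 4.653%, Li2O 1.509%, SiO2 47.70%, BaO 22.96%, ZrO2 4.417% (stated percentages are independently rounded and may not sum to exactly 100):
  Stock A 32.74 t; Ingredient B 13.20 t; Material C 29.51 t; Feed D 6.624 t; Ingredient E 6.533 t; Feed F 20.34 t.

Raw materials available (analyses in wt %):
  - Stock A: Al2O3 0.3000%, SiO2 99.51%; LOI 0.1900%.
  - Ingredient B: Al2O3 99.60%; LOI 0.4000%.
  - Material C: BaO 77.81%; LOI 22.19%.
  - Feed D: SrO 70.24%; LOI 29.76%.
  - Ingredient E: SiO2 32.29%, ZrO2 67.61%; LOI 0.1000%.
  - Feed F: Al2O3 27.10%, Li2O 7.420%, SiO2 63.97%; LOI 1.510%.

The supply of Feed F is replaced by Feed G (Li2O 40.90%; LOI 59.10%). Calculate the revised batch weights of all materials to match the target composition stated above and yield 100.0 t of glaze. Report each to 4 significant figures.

The working math maintains full precision at each step; mid-chain values are printed with 4-significant-figure rounding in the printout. Every reported figure sees exactly one rounding. Derived quantities are carried using the weight values at 100.0 t of glass in exact precision (the six compositions, the yield, totals, net glass mass, LOI), exactly as shown in the question or the answer.
Oxide-by-oxide targets in 100.0 t glaze:
  Al2O3: 18.76% × 100.0 = 18.76 t
  SrO: 4.653% × 100.0 = 4.653 t
  Li2O: 1.509% × 100.0 = 1.509 t
  SiO2: 47.70% × 100.0 = 47.70 t
  BaO: 22.96% × 100.0 = 22.96 t
  ZrO2: 4.417% × 100.0 = 4.417 t
Mass-balance tally per oxide given the weights on record, for the quoted basis mass (every target is met by its sum within answer rounding):
  Al2O3: 45.81·0.003000 + 18.70·0.9960 = 18.76 t (target 18.76 t)
  SrO: 6.624·0.7024 = 4.653 t (target 4.653 t)
  Li2O: 3.689·0.4090 = 1.509 t (target 1.509 t)
  SiO2: 45.81·0.9951 + 6.533·0.3229 = 47.70 t (target 47.70 t)
  BaO: 29.51·0.7781 = 22.96 t (target 22.96 t)
  ZrO2: 6.533·0.6761 = 4.417 t (target 4.417 t)
Glass mass check: Σ batch − LOI loss = 100.0 t (the Σ of target masses is 100.0 t; versus the stated basis of 100.0 t — rounding explains the deltas).
Batch grand total — Σ batch = 110.9 t; LOI removed, Σ of batch·LOI: 10.87 t; as yield: glass ÷ batch → 90.20%.

Revised batch per 100.0 t glaze:
  Stock A: 45.81 t
  Ingredient B: 18.70 t
  Material C: 29.51 t
  Feed D: 6.624 t
  Ingredient E: 6.533 t
  Feed G: 3.689 t
Total batch = 110.9 t; LOI loss = 10.87 t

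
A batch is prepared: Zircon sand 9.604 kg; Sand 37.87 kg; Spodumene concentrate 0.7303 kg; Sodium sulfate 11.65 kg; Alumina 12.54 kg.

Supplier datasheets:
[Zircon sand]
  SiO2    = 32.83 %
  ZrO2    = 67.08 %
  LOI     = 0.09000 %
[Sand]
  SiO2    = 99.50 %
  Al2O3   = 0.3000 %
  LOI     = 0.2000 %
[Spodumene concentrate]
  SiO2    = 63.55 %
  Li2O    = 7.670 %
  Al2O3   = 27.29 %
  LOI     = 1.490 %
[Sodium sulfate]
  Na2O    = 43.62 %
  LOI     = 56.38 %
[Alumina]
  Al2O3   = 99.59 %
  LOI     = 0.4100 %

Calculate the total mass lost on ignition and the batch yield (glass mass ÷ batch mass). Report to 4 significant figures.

LOI loss = 6.715 kg; glass = 65.68 kg; yield = 90.72%

Each numeric step runs at full float precision in every operation — intermediates are printed (rounded to 4 significant figures) in the working; a single rounding finalizes every reported result — derived quantities (LOI, net glass mass, the yield, five oxide percentages, the totals) are re-derived from the weighed amounts on 65.68 kg of glass in exact precision as set out in either problem or answer.
Each material's LOI contribution:
  Zircon sand: 9.604 × 9.000e-04 = 0.008644 kg
  Sand: 37.87 × 0.002000 = 0.07574 kg
  Spodumene concentrate: 0.7303 × 0.01490 = 0.01088 kg
  Sodium sulfate: 11.65 × 0.5638 = 6.568 kg
  Alumina: 12.54 × 0.004100 = 0.05141 kg
Total LOI = 6.715 kg
Glass = batch − LOI = 72.39 − 6.715 = 65.68 kg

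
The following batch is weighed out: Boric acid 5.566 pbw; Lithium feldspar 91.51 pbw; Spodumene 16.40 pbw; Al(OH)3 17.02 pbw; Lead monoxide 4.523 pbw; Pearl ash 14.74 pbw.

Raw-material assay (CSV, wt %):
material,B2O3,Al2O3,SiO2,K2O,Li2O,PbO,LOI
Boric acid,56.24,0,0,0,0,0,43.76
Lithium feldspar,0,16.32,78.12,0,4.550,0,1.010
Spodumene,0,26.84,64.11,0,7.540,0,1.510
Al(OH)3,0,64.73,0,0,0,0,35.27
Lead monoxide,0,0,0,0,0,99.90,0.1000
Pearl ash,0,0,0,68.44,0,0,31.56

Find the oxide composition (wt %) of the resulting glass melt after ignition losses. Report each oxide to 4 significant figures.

Working values are shown, rounded to 4 significant figures, when written out. All internal work runs at exact precision all the way through. Each reported value is rounded exactly once; the derived quantities (the totals, glass mass, ignition loss, yield, the six compositions) are recomputed at full float precision starting from the weights on 135.5 pbw of glass as quoted within the problem or answer text.
Oxide-by-oxide delivered mass:
  B2O3: 5.566·0.5624 = 3.130 pbw
  Al2O3: 91.51·0.1632 + 16.40·0.2684 + 17.02·0.6473 = 30.35 pbw
  SiO2: 91.51·0.7812 + 16.40·0.6411 = 82.00 pbw
  K2O: 14.74·0.6844 = 10.09 pbw
  Li2O: 91.51·0.04550 + 16.40·0.07540 = 5.400 pbw
  PbO: 4.523·0.9990 = 4.518 pbw
LOI: 5.566·0.4376 + 91.51·0.01010 + 16.40·0.01510 + 17.02·0.3527 + 4.523·0.001000 + 14.74·0.3156 = 14.27 pbw
Glass mass = batch − LOI = 149.8 − 14.27 = 135.5 pbw (consistent with Σ oxide mass)
wt % = oxide mass / glass mass × 100

Glass mass = 135.5 pbw (batch 149.8 − LOI 14.27).
Composition: B2O3 2.310%, Al2O3 22.40%, SiO2 60.52%, K2O 7.445%, Li2O 3.986%, PbO 3.335%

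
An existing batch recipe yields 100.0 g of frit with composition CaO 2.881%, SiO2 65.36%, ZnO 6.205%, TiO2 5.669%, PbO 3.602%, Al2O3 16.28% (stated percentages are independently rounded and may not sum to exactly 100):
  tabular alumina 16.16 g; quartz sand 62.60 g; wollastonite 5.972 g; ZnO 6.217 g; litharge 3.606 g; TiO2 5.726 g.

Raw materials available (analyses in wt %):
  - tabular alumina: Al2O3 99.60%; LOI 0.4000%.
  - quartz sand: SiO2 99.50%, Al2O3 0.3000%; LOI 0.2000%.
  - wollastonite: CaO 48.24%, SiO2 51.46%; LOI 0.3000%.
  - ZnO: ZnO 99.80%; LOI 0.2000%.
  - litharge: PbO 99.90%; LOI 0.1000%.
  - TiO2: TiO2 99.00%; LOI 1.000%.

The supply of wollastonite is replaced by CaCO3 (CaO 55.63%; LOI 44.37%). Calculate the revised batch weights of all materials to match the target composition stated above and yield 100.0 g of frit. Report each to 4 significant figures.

Revised batch per 100.0 g frit:
  tabular alumina: 16.15 g
  quartz sand: 65.69 g
  CaCO3: 5.179 g
  ZnO: 6.217 g
  litharge: 3.606 g
  TiO2: 5.726 g
Total batch = 102.6 g; LOI loss = 2.567 g

Full float precision is maintained through the solve — working values are shown, with 4-significant-figure rounding, alongside each step — each reported figure is rounded once only. Derived quantities (ignition loss, the yield, glass mass, the totals, the six compositions) are computed from the weighed amounts at 100.0 g of glass at full precision, precisely as stated by the question or the answer.
The oxide mass targets at 100.0 g frit:
  CaO: 2.881% × 100.0 = 2.881 g
  SiO2: 65.36% × 100.0 = 65.36 g
  ZnO: 6.205% × 100.0 = 6.205 g
  TiO2: 5.669% × 100.0 = 5.669 g
  PbO: 3.602% × 100.0 = 3.602 g
  Al2O3: 16.28% × 100.0 = 16.28 g
Verifying the oxide balance per the reported batch figures, under the basis named above (sums match the target masses once rounding is allowed for):
  CaO: 5.179·0.5563 = 2.881 g (target 2.881 g)
  SiO2: 65.69·0.9950 = 65.36 g (target 65.36 g)
  ZnO: 6.217·0.9980 = 6.205 g (target 6.205 g)
  TiO2: 5.726·0.9900 = 5.669 g (target 5.669 g)
  PbO: 3.606·0.9990 = 3.602 g (target 3.602 g)
  Al2O3: 16.15·0.9960 + 65.69·0.003000 = 16.28 g (target 16.28 g)
Glass-mass closure: Σ batch − LOI loss = 100.0 g (summing oxide targets gives 100.0 g; with the basis standing at 100.0 g — deltas are rounding alone).
Batch grand total — Σ batch = 102.6 g; ignition loss, Σ(batch × LOI) = 2.567 g; as yield: glass ÷ batch → 97.50%.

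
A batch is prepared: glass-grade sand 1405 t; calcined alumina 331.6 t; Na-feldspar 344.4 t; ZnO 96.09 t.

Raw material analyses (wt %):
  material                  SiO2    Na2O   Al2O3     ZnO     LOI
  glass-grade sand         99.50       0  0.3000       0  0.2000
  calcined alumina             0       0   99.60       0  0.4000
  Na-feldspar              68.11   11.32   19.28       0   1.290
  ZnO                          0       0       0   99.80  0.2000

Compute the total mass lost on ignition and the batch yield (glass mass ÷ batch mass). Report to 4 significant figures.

The intermediate values are printed rounded off to 4 significant digits between the steps. All arithmetic runs at exact precision through the solve — each reported result is rounded once only; the derived quantities (four oxide percentages, LOI, totals, the yield, net glass mass) are rebuilt starting from the weights per 2168 t of glass in full precision as quoted within question or answer.
Per-material ignition loss:
  glass-grade sand: 1405 × 0.002000 = 2.810 t
  calcined alumina: 331.6 × 0.004000 = 1.326 t
  Na-feldspar: 344.4 × 0.01290 = 4.443 t
  ZnO: 96.09 × 0.002000 = 0.1922 t
Total LOI = 8.771 t
Glass = batch − LOI = 2177 − 8.771 = 2168 t

LOI loss = 8.771 t; glass = 2168 t; yield = 99.60%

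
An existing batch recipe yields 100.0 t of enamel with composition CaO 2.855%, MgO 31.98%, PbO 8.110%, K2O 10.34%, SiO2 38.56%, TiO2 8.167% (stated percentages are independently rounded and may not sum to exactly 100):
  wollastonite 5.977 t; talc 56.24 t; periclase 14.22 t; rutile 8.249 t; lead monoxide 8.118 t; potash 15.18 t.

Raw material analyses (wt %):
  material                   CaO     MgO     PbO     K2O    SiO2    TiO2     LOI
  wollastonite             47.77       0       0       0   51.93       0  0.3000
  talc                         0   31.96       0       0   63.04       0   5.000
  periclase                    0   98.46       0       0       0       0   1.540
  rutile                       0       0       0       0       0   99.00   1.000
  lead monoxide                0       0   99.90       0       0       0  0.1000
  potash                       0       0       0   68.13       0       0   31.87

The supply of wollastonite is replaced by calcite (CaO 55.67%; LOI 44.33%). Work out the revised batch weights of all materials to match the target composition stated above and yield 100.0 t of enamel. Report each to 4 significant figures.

The working math keeps full float precision in all steps; the intermediate values are shown, rounded to 4 significant digits, as written; a single rounding completes every reported number. Derived quantities (yield, the six compositions, the totals, ignition loss, glass mass) are recomputed using the weight values at 100.0 t of glass in full precision, exactly as shown in the problem or the answer.
Target oxide masses per 100.0 t enamel:
  CaO: 2.855% × 100.0 = 2.855 t
  MgO: 31.98% × 100.0 = 31.98 t
  PbO: 8.110% × 100.0 = 8.110 t
  K2O: 10.34% × 100.0 = 10.34 t
  SiO2: 38.56% × 100.0 = 38.56 t
  TiO2: 8.167% × 100.0 = 8.167 t
Checking each oxide sum working from each reported weight, on the stated basis (delivered sums recover each target inside rounding margins):
  CaO: 5.128·0.5567 = 2.855 t (target 2.855 t)
  MgO: 61.17·0.3196 + 12.63·0.9846 = 31.99 t (target 31.98 t)
  PbO: 8.118·0.9990 = 8.110 t (target 8.110 t)
  K2O: 15.18·0.6813 = 10.34 t (target 10.34 t)
  SiO2: 61.17·0.6304 = 38.56 t (target 38.56 t)
  TiO2: 8.249·0.9900 = 8.167 t (target 8.167 t)
Glass-mass closure: net batch after ignition = 100.0 t (targets for the oxides total 100.0 t; versus the stated basis of 100.0 t — rounding explains the deltas).
Batch grand total — Σ batch = 110.5 t; Σ batch·LOI gives LOI loss = 10.45 t; as yield: glass ÷ batch → 90.54%.

Revised batch per 100.0 t enamel:
  calcite: 5.128 t
  talc: 61.17 t
  periclase: 12.63 t
  rutile: 8.249 t
  lead monoxide: 8.118 t
  potash: 15.18 t
Total batch = 110.5 t; LOI loss = 10.45 t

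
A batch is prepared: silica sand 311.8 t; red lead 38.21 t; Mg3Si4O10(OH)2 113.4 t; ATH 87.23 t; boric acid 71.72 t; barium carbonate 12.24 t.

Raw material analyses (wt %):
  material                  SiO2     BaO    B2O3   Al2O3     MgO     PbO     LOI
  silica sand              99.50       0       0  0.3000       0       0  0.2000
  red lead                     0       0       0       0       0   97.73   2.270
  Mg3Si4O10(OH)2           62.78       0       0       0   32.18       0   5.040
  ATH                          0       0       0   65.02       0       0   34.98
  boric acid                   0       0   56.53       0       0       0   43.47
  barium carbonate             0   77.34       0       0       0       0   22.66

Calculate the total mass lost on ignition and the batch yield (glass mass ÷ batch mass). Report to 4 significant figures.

All arithmetic maintains full precision at each step; mid-chain values appear (rounded to 4 significant figures) as written. Each reported figure is rounded only once. Derived quantities are carried in full float precision (the totals, six oxide percentages, net glass mass, LOI, the yield) from the weighed amounts for 562.9 t of glass, exactly as shown in the question or the answer.
Each material's LOI contribution:
  silica sand: 311.8 × 0.002000 = 0.6236 t
  red lead: 38.21 × 0.02270 = 0.8674 t
  Mg3Si4O10(OH)2: 113.4 × 0.05040 = 5.715 t
  ATH: 87.23 × 0.3498 = 30.51 t
  boric acid: 71.72 × 0.4347 = 31.18 t
  barium carbonate: 12.24 × 0.2266 = 2.774 t
Total LOI = 71.67 t
Glass = batch − LOI = 634.6 − 71.67 = 562.9 t

LOI loss = 71.67 t; glass = 562.9 t; yield = 88.71%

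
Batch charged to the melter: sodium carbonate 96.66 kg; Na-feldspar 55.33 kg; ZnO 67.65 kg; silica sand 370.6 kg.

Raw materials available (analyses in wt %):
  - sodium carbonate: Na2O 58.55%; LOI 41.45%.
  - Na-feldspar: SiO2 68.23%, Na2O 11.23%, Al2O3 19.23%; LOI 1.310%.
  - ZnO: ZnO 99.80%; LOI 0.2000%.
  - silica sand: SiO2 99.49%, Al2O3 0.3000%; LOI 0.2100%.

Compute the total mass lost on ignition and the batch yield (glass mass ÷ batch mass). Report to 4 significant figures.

LOI loss = 41.70 kg; glass = 548.5 kg; yield = 92.93%

Each numeric step maintains full float precision end to end; working values are printed, rounded to 4 significant figures, as written; every reported figure is rounded just once — the derived quantities (the yield, net glass mass, LOI, totals, four oxide percentages) are carried at exact precision starting from the weights at 548.5 kg of glass, as they appear in the problem or the answer.
Ignition loss by material:
  sodium carbonate: 96.66 × 0.4145 = 40.07 kg
  Na-feldspar: 55.33 × 0.01310 = 0.7248 kg
  ZnO: 67.65 × 0.002000 = 0.1353 kg
  silica sand: 370.6 × 0.002100 = 0.7783 kg
Total LOI = 41.70 kg
Glass = batch − LOI = 590.2 − 41.70 = 548.5 kg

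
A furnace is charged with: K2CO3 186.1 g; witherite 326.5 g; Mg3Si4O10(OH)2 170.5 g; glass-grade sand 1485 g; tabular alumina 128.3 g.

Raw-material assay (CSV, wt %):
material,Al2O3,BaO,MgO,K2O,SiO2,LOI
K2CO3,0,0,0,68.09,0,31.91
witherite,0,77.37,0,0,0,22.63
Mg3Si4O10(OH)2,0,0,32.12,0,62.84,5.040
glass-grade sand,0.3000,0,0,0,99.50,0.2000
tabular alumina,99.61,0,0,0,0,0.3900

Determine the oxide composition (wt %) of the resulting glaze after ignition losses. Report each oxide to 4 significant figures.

Glass mass = 2151 g (batch 2296 − LOI 145.3).
Composition: Al2O3 6.148%, BaO 11.74%, MgO 2.546%, K2O 5.891%, SiO2 73.67%

All arithmetic keeps full float precision end to end — working values appear (rounded to four significant figures) in the working — every reported value receives exactly one rounding — derived quantities are rebuilt in exact precision (five oxide percentages, totals, ignition loss, the yield, glass mass) starting from the weights at 2151 g of glass, as written in the problem or answer text.
What the batch supplies per oxide:
  Al2O3: 1485·0.003000 + 128.3·0.9961 = 132.3 g
  BaO: 326.5·0.7737 = 252.6 g
  MgO: 170.5·0.3212 = 54.76 g
  K2O: 186.1·0.6809 = 126.7 g
  SiO2: 170.5·0.6284 + 1485·0.9950 = 1585 g
LOI: 186.1·0.3191 + 326.5·0.2263 + 170.5·0.05040 + 1485·0.002000 + 128.3·0.003900 = 145.3 g
Net of LOI, the glass mass = 2296 − 145.3 = 2151 g (consistent with Σ oxide mass)
oxide / glass × 100 gives the wt %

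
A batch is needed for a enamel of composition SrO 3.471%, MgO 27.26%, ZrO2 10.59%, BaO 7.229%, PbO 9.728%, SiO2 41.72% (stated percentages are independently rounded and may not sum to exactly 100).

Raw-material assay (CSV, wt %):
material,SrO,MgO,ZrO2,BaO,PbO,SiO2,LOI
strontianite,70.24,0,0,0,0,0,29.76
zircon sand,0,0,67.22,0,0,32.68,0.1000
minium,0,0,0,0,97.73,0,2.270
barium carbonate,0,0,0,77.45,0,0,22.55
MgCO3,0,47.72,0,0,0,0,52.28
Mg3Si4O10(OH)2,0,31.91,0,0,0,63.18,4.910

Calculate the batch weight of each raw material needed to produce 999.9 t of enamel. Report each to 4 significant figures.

Batch per 999.9 t enamel:
  strontianite: 49.41 t
  zircon sand: 157.5 t
  minium: 99.53 t
  barium carbonate: 93.33 t
  MgCO3: 184.2 t
  Mg3Si4O10(OH)2: 578.8 t
Total batch = 1163 t; LOI loss = 162.9 t; yield = 85.99%

All internal work holds full float precision from first step to last — rounding to four significant figures governs every working value as displayed. A single rounding completes each reported number. Derived quantities (glass mass, totals, ignition loss, six oxide percentages, the yield) are re-derived in exact precision from the batch weights for 999.9 t of glass as written in either problem or answer.
Per-oxide target masses for 999.9 t enamel:
  SrO: 3.471% × 999.9 = 34.71 t
  MgO: 27.26% × 999.9 = 272.6 t
  ZrO2: 10.59% × 999.9 = 105.9 t
  BaO: 7.229% × 999.9 = 72.28 t
  PbO: 9.728% × 999.9 = 97.27 t
  SiO2: 41.72% × 999.9 = 417.2 t
Sums-versus-targets review using the reported weights, at the basis given (every target is met by its sum net of answer rounding effects):
  SrO: 49.41·0.7024 = 34.71 t (target 34.71 t)
  MgO: 184.2·0.4772 + 578.8·0.3191 = 272.6 t (target 272.6 t)
  ZrO2: 157.5·0.6722 = 105.9 t (target 105.9 t)
  BaO: 93.33·0.7745 = 72.28 t (target 72.28 t)
  PbO: 99.53·0.9773 = 97.27 t (target 97.27 t)
  SiO2: 157.5·0.3268 + 578.8·0.6318 = 417.2 t (target 417.2 t)
Consistency of the glass mass: batch Σ − ignition loss = 999.9 t (targets for the oxides total 999.9 t; against the stated basis, 999.9 t — differing by rounding only).
Batch grand total — Σ batch = 1163 t; LOI removed, Σ of batch·LOI: 162.9 t; yield, glass over the total, = 85.99%.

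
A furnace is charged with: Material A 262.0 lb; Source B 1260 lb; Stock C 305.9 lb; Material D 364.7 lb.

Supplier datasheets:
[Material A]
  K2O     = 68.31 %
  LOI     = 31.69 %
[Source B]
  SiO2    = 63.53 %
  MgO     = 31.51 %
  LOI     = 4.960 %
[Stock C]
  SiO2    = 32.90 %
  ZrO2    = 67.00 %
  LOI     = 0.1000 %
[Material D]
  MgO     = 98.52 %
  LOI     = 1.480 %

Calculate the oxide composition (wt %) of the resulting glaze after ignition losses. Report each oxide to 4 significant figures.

Values along the way are displayed (rounded to 4 significant digits) at each printed step — full float precision is kept all the way through; every reported result takes exactly one rounding — all derived quantities, which include totals, the four compositions, net glass mass, the yield, LOI, are carried at full precision, as they appear in the question or the answer, starting from the weights per 2041 lb of glass.
Oxide-by-oxide delivered mass:
  SiO2: 1260·0.6353 + 305.9·0.3290 = 901.1 lb
  K2O: 262.0·0.6831 = 179.0 lb
  ZrO2: 305.9·0.6700 = 205.0 lb
  MgO: 1260·0.3151 + 364.7·0.9852 = 756.3 lb
LOI: 262.0·0.3169 + 1260·0.04960 + 305.9·0.001000 + 364.7·0.01480 = 151.2 lb
Glass mass = batch − LOI = 2193 − 151.2 = 2041 lb (matching Σ of the oxides)
wt %: oxide over glass, times 100

Glass mass = 2041 lb (batch 2193 − LOI 151.2).
Composition: SiO2 44.14%, K2O 8.767%, ZrO2 10.04%, MgO 37.05%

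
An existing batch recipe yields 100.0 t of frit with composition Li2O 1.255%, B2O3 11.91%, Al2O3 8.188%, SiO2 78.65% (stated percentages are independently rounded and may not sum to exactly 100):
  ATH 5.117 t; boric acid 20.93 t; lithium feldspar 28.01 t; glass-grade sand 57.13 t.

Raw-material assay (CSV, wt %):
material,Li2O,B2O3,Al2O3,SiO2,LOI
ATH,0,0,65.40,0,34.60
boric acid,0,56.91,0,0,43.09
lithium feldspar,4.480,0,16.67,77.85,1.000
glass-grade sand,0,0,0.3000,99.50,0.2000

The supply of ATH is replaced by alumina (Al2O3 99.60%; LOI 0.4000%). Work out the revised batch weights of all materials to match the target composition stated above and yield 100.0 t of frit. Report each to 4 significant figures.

Intermediates are displayed rounded to four significant digits across the worked steps — the whole derivation keeps exact precision end to end; every reported number takes exactly one rounding. The derived quantities, including net glass mass, totals, the four compositions, yield, LOI, are computed using the weight values on 100.0 t of glass at full precision exactly as printed in problem or answer.
Per-oxide target masses for 100.0 t frit:
  Li2O: 1.255% × 100.0 = 1.255 t
  B2O3: 11.91% × 100.0 = 11.91 t
  Al2O3: 8.188% × 100.0 = 8.188 t
  SiO2: 78.65% × 100.0 = 78.65 t
Mass-balance tally per oxide using the reported weights, on the stated basis (target by target, the sums agree inside rounding margins):
  Li2O: 28.01·0.04480 = 1.255 t (target 1.255 t)
  B2O3: 20.93·0.5691 = 11.91 t (target 11.91 t)
  Al2O3: 3.360·0.9960 + 28.01·0.1667 + 57.13·0.003000 = 8.187 t (target 8.188 t)
  SiO2: 28.01·0.7785 + 57.13·0.9950 = 78.65 t (target 78.65 t)
Glass-mass bookkeeping: Σ batch − LOI loss = 100.0 t (the targets, summed, come to 100.0 t; basis as stated: 100.0 t — rounding explains the deltas).
Whole-batch sum: Σ batch = 109.4 t; LOI removed, Σ of batch·LOI: 9.427 t; yield, glass over the total, = 91.39%.

Revised batch per 100.0 t frit:
  alumina: 3.360 t
  boric acid: 20.93 t
  lithium feldspar: 28.01 t
  glass-grade sand: 57.13 t
Total batch = 109.4 t; LOI loss = 9.427 t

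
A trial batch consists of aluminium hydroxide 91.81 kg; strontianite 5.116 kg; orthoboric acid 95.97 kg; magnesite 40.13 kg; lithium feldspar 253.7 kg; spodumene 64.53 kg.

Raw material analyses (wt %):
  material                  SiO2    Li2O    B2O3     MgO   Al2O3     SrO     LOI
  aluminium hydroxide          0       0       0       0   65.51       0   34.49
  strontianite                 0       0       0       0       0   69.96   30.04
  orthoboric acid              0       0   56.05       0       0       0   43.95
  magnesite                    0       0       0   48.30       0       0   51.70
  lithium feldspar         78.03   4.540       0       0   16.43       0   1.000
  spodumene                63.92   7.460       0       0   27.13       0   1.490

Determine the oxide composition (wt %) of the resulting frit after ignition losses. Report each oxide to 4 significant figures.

The intermediate values are shown rounded to four significant figures in the printout — all arithmetic holds exact precision through every step. Every reported figure receives exactly one rounding — the derived quantities (six oxide percentages, glass mass, LOI, totals, the yield) are rebuilt in exact precision starting from the weights on 451.6 kg of glass precisely as stated by the problem or the answer.
Oxide masses out of the charge:
  SiO2: 253.7·0.7803 + 64.53·0.6392 = 239.2 kg
  Li2O: 253.7·0.04540 + 64.53·0.07460 = 16.33 kg
  B2O3: 95.97·0.5605 = 53.79 kg
  MgO: 40.13·0.4830 = 19.38 kg
  Al2O3: 91.81·0.6551 + 253.7·0.1643 + 64.53·0.2713 = 119.3 kg
  SrO: 5.116·0.6996 = 3.579 kg
LOI: 91.81·0.3449 + 5.116·0.3004 + 95.97·0.4395 + 40.13·0.5170 + 253.7·0.01000 + 64.53·0.01490 = 99.63 kg
Glass mass = batch − LOI = 551.3 − 99.63 = 451.6 kg (= Σ oxide masses)
percent by weight: oxide/glass ×100

Glass mass = 451.6 kg (batch 551.3 − LOI 99.63).
Composition: SiO2 52.97%, Li2O 3.616%, B2O3 11.91%, MgO 4.292%, Al2O3 26.42%, SrO 0.7925%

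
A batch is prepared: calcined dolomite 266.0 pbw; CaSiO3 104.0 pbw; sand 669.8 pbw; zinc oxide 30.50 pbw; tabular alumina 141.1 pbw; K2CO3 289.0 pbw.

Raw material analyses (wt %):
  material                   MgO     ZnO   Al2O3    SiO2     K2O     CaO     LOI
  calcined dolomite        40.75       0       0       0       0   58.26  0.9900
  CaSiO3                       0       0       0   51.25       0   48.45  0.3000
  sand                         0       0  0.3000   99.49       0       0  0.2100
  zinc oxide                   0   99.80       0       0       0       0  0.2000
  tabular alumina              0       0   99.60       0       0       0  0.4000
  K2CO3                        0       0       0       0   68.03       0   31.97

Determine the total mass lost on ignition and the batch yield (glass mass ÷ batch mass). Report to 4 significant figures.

LOI loss = 97.37 pbw; glass = 1403 pbw; yield = 93.51%

Values along the way appear rounded to 4 significant digits across the worked steps — all arithmetic keeps exact precision throughout — a single rounding produces every reported result; the derived quantities are rebuilt from the batch weights for 1403 pbw of glass at full precision (the yield, six oxide percentages, totals, ignition loss, net glass mass), exactly as shown in the question or the answer.
Material-by-material LOI:
  calcined dolomite: 266.0 × 0.009900 = 2.633 pbw
  CaSiO3: 104.0 × 0.003000 = 0.3120 pbw
  sand: 669.8 × 0.002100 = 1.407 pbw
  zinc oxide: 30.50 × 0.002000 = 0.06100 pbw
  tabular alumina: 141.1 × 0.004000 = 0.5644 pbw
  K2CO3: 289.0 × 0.3197 = 92.39 pbw
Total LOI = 97.37 pbw
Glass = batch − LOI = 1500 − 97.37 = 1403 pbw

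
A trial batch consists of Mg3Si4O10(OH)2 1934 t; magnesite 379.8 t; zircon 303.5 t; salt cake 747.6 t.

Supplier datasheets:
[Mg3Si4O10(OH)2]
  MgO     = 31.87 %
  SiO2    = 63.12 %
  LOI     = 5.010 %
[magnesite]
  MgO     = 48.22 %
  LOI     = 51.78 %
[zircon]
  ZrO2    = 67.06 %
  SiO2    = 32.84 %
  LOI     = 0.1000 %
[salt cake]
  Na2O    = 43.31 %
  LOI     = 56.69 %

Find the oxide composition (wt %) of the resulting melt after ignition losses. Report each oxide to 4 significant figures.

Glass mass = 2647 t (batch 3365 − LOI 717.7).
Composition: MgO 30.20%, Na2O 12.23%, ZrO2 7.688%, SiO2 49.88%

Every computation carries exact precision at every stage — intermediates are printed, rounded to four significant figures, across the worked steps; each reported figure receives exactly one rounding; the derived quantities (net glass mass, the four compositions, the yield, totals, LOI) are carried in full float precision starting from the weights on 2647 t of glass, exactly as shown in the problem or answer text.
Per-oxide mass from batch:
  MgO: 1934·0.3187 + 379.8·0.4822 = 799.5 t
  Na2O: 747.6·0.4331 = 323.8 t
  ZrO2: 303.5·0.6706 = 203.5 t
  SiO2: 1934·0.6312 + 303.5·0.3284 = 1320 t
LOI: 1934·0.05010 + 379.8·0.5178 + 303.5·0.001000 + 747.6·0.5669 = 717.7 t
The glass mass, total less LOI, = 3365 − 717.7 = 2647 t (= the summed oxide contributions)
oxide / glass × 100 gives the wt %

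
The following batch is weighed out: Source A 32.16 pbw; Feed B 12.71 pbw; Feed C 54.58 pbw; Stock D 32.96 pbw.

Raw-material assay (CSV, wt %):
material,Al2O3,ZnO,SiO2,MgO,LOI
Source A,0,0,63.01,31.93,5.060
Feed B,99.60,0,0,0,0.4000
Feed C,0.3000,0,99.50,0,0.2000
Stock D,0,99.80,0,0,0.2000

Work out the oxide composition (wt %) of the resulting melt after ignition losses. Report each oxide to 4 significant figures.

Each numeric step holds full precision from start to finish — the intermediate values appear rounded to four significant figures when written out — each reported number is rounded just once; all derived quantities are carried from the weighed amounts on 130.6 pbw of glass in exact precision (net glass mass, totals, four oxide percentages, LOI, yield), exactly as printed in the problem or answer text.
Oxide masses out of the charge:
  Al2O3: 12.71·0.9960 + 54.58·0.003000 = 12.82 pbw
  ZnO: 32.96·0.9980 = 32.89 pbw
  SiO2: 32.16·0.6301 + 54.58·0.9950 = 74.57 pbw
  MgO: 32.16·0.3193 = 10.27 pbw
LOI: 32.16·0.05060 + 12.71·0.004000 + 54.58·0.002000 + 32.96·0.002000 = 1.853 pbw
batch − LOI leaves glass = 132.4 − 1.853 = 130.6 pbw (matching Σ of the oxides)
wt %: oxide over glass, times 100

Glass mass = 130.6 pbw (batch 132.4 − LOI 1.853).
Composition: Al2O3 9.822%, ZnO 25.20%, SiO2 57.12%, MgO 7.865%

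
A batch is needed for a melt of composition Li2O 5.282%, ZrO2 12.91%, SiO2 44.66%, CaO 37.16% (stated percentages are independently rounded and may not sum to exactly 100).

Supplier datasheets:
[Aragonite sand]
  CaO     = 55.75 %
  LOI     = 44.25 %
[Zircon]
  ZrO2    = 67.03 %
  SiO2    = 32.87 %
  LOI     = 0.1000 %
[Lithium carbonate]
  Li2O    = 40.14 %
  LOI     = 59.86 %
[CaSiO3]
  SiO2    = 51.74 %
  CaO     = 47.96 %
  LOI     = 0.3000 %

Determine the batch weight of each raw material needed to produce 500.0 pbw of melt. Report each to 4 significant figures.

The intermediate values are displayed rounded off to 4 significant digits between the steps. The working math runs at full float precision at all times — each reported result takes just one rounding; the derived quantities, including the yield, ignition loss, the four compositions, glass mass, totals, are computed from the weighed amounts at 500.0 pbw of glass at full precision, exactly as printed in the problem or the answer.
Per-oxide target masses for 500.0 pbw melt:
  Li2O: 5.282% × 500.0 = 26.41 pbw
  ZrO2: 12.91% × 500.0 = 64.55 pbw
  SiO2: 44.66% × 500.0 = 223.3 pbw
  CaO: 37.16% × 500.0 = 185.8 pbw
Balance tally, oxide-wise, using the reported weights, for the quoted basis mass (delivered sums recover each target up to rounding of the answer):
  Li2O: 65.79·0.4014 = 26.41 pbw (target 26.41 pbw)
  ZrO2: 96.30·0.6703 = 64.55 pbw (target 64.55 pbw)
  SiO2: 96.30·0.3287 + 370.4·0.5174 = 223.3 pbw (target 223.3 pbw)
  CaO: 14.63·0.5575 + 370.4·0.4796 = 185.8 pbw (target 185.8 pbw)
Consistency of the glass mass: Σ batch − LOI loss = 500.1 pbw (the targets, summed, come to 500.1 pbw; basis as stated: 500.0 pbw — deltas are rounding alone).
Total batch = Σ batch = 547.1 pbw; the LOI term Σ batch·LOI equals 47.06 pbw; yield = glass ÷ total batch = 91.40%.

Batch per 500.0 pbw melt:
  Aragonite sand: 14.63 pbw
  Zircon: 96.30 pbw
  Lithium carbonate: 65.79 pbw
  CaSiO3: 370.4 pbw
Total batch = 547.1 pbw; LOI loss = 47.06 pbw; yield = 91.40%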